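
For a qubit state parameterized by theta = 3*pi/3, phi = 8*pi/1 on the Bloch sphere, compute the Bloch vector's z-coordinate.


theta = 3.1416, phi = 25.1327
r_z = cos(theta) = -1.0000

-1.0000


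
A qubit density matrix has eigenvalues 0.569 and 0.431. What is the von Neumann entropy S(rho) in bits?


S = -p*log2(p) - (1-p)*log2(1-p)
p = 0.5690, 1-p = 0.4310
= -0.5690 * log2(0.5690) - 0.4310 * log2(0.4310)
= -(-0.4629) - (-0.5233)
= 0.9862

0.9862


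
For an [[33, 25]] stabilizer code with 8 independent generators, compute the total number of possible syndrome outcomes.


Each stabilizer generator gives a binary (+1 or -1) measurement outcome.
With 8 independent generators:
Total syndromes = 2^8
= 256

256


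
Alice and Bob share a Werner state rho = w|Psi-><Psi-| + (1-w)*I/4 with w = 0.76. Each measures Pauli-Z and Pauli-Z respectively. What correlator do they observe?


|Psi-> = (|01> - |10>)/sqrt(2)
For the pure Bell state, <Z_A Z_B> = -1 (Bell-state Pauli correlator).
The maximally-mixed part I/4 has tr(I/4 * P tensor P) = 0 for any traceless Pauli P.
So <Z_A Z_B>_rho = w * (-1) + (1 - w) * 0
= 0.76 * (-1)
= -0.7600

-0.7600


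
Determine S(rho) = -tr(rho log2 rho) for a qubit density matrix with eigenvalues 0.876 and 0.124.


S = -p*log2(p) - (1-p)*log2(1-p)
p = 0.8760, 1-p = 0.1240
= -0.8760 * log2(0.8760) - 0.1240 * log2(0.1240)
= -(-0.1673) - (-0.3734)
= 0.5408

0.5408


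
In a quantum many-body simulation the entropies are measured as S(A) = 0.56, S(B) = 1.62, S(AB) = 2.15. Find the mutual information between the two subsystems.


I(A:B) = S(A) + S(B) - S(AB)
= 0.56 + 1.62 - 2.15
= 0.0300

0.0300


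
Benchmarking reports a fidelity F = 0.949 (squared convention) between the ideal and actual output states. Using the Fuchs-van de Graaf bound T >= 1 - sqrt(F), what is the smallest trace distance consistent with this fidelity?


Fuchs-van de Graaf (squared-fidelity convention): 1 - sqrt(F) <= T <= sqrt(1 - F).
Lower bound: T >= 1 - sqrt(F)
sqrt(F) = sqrt(0.949) = 0.9742
T >= 1 - 0.9742
T >= 0.0258

0.0258


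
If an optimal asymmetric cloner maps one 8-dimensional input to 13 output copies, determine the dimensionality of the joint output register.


Output space = H^(tensor 13) where dim(H) = 8
dim = 8^13
= 64 (after 2 factors)
= 512 (after 3 factors)
= 4096 (after 4 factors)
= 32768 (after 5 factors)
= 262144 (after 6 factors)
= 2097152 (after 7 factors)
= 16777216 (after 8 factors)
= 134217728 (after 9 factors)
= 1073741824 (after 10 factors)
= 8589934592 (after 11 factors)
= 68719476736 (after 12 factors)
= 549755813888 (after 13 factors)
= 549755813888

549755813888


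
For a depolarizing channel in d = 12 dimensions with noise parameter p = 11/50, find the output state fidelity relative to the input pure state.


F = (1-p) + p/d
= (1 - 0.2200) + 0.2200/12
= 0.7800 + 0.0183
= 0.7983

0.7983


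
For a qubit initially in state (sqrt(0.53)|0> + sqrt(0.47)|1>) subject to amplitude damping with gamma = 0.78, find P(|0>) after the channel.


For amplitude damping with parameter gamma on state sqrt(a)|0> + sqrt(b)|1>:
alpha^2 = 0.53, beta^2 = 0.47
P(|0>) = alpha^2 + gamma * beta^2
= 0.53 + 0.78 * 0.47
= 0.53 + 0.3666
= 0.8966

0.8966


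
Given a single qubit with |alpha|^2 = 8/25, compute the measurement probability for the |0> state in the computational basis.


|alpha|^2 = 8/25 = 0.3200
|beta|^2 = 1 - 8/25 = 17/25 = 0.6800
P(|0>) = |alpha|^2 = 0.3200

0.3200


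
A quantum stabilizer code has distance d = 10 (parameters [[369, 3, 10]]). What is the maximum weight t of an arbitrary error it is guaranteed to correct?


Code parameters: [[369, 3, 10]], distance d = 10.
Number of correctable errors = floor((d-1)/2)
= floor((10 - 1)/2)
= floor(9/2)
= 4

4


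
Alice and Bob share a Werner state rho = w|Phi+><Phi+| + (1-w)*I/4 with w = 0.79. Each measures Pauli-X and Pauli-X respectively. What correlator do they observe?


|Phi+> = (|00> + |11>)/sqrt(2)
For the pure Bell state, <X_A X_B> = +1 (Bell-state Pauli correlator).
The maximally-mixed part I/4 has tr(I/4 * P tensor P) = 0 for any traceless Pauli P.
So <X_A X_B>_rho = w * (+1) + (1 - w) * 0
= 0.79 * (+1)
= 0.7900

0.7900


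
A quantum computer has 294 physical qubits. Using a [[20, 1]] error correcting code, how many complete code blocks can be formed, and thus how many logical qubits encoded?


Each code block uses 20 physical qubits for 1 logical qubit(s).
Number of complete blocks = floor(294 / 20) = 14
Logical qubits = 14 * 1
= 14

14


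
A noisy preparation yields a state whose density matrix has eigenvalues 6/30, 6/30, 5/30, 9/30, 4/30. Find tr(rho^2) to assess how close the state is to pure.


tr(rho^2) = sum of eigenvalues squared
= (6/30)^2 + (6/30)^2 + (5/30)^2 + (9/30)^2 + (4/30)^2
= (36 + 36 + 25 + 81 + 16) / 900
= 194/900
= 0.2156

0.2156


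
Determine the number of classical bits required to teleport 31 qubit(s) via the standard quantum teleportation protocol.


Quantum teleportation requires 2 classical bits per qubit teleported.
31 qubit(s) -> 2 * 31 = 62 classical bits

62


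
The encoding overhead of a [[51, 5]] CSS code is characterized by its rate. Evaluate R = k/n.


Code rate R = k/n
= 5/51
= 0.0980

0.0980


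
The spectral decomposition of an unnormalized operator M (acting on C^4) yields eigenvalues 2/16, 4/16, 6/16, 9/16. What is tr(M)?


tr(M) = sum of eigenvalues
= 2/16 + 4/16 + 6/16 + 9/16
= 21/16
= 1.3125

1.3125


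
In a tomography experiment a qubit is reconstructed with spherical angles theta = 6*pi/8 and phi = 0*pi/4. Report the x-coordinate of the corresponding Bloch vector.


theta = 2.3562, phi = 0.0000
r_x = sin(theta)*cos(phi) = 0.7071 * 1.0000
r_x = 0.7071

0.7071


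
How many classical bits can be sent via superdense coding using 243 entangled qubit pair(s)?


Superdense coding allows 2 classical bits per shared entangled pair.
243 pair(s) -> 2 * 243 = 486 classical bits

486


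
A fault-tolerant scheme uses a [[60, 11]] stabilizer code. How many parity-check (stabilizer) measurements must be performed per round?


For an [[n,k]] stabilizer code:
Number of stabilizer generators = n - k
= 60 - 11
= 49

49


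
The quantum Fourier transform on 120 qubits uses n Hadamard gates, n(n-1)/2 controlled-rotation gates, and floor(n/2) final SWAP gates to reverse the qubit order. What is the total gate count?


Hadamard gates: 120
Controlled rotations: n*(n-1)/2 = 120*119/2 = 7140
SWAP gates: floor(n/2) = floor(120/2) = 60
Total = 120 + 7140 + 60
= 7320

7320


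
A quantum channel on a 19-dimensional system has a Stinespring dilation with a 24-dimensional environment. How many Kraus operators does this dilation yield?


Tracing out the environment in an orthonormal basis {|i>_E} gives Kraus operators K_i = <i|_E U |0>_E.
Number of Kraus operators = dim(H_env) = d_env
= 24

24


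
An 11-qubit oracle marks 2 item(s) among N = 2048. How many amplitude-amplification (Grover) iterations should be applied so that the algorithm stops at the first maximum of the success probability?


After j Grover iterations the success probability is P(j) = sin^2((2j+1)*theta), where sin(theta) = sqrt(k/N).
N = 2^11 = 2048, k = 2
sin(theta) = sqrt(k/N) = 0.03125
theta = arcsin(sqrt(k/N)) = 0.0312550885 rad
P(j) reaches its first maximum when (2j+1)*theta is as close as possible to pi/2, i.e. j = round(pi/(4*theta) - 1/2).
pi/(4*theta) - 1/2 = 24.6286
(For comparison, the common estimate pi/4 * sqrt(N/k) = 25.1327; the exact maximiser is used here.)
Optimal iterations = 25

25


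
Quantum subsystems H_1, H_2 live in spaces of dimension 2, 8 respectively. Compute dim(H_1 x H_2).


dim(H_1 x H_2) = 2 * 8
= 16

16


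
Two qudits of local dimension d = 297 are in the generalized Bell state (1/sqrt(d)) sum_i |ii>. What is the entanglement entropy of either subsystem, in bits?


For a maximally entangled state in d x d:
S = log2(d) = log2(297)
= 8.2143

8.2143


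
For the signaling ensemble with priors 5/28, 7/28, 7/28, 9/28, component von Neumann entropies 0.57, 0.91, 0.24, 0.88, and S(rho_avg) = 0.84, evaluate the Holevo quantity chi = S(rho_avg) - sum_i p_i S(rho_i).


chi = S(rho) - sum_i p_i * S(rho_i)
Weighted entropy = 5/28 * 0.57 + 7/28 * 0.91 + 7/28 * 0.24 + 9/28 * 0.88
= 0.6721
chi = 0.84 - 0.6721
= 0.1679

0.1679


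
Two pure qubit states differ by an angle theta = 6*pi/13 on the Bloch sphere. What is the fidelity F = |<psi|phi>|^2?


For states separated by angle theta on Bloch sphere:
F = cos^2(theta/2)
theta = 6*pi/13 = 1.4500
theta/2 = 0.7250
cos(theta/2) = 0.7485
F = 0.5603

0.5603


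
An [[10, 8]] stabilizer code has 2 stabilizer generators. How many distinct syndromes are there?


Each stabilizer generator gives a binary (+1 or -1) measurement outcome.
With 2 independent generators:
Total syndromes = 2^2
= 4

4


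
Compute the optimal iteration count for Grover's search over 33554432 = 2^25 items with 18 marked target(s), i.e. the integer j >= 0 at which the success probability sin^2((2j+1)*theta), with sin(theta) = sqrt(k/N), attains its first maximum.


After j Grover iterations the success probability is P(j) = sin^2((2j+1)*theta), where sin(theta) = sqrt(k/N).
N = 2^25 = 33554432, k = 18
sin(theta) = sqrt(k/N) = 0.000732421875
theta = arcsin(sqrt(k/N)) = 0.0007324219405 rad
P(j) reaches its first maximum when (2j+1)*theta is as close as possible to pi/2, i.e. j = round(pi/(4*theta) - 1/2).
pi/(4*theta) - 1/2 = 1071.8302
(For comparison, the common estimate pi/4 * sqrt(N/k) = 1072.3303; the exact maximiser is used here.)
Optimal iterations = 1072

1072


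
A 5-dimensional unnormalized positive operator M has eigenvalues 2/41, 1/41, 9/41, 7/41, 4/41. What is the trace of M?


tr(M) = sum of eigenvalues
= 2/41 + 1/41 + 9/41 + 7/41 + 4/41
= 23/41
= 0.5610

0.5610


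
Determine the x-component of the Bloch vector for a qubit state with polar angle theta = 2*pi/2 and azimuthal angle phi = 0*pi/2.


theta = 3.1416, phi = 0.0000
r_x = sin(theta)*cos(phi) = 0.0000 * 1.0000
r_x = 0.0000

0.0000


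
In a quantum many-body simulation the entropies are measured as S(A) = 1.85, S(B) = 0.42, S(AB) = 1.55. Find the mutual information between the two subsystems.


I(A:B) = S(A) + S(B) - S(AB)
= 1.85 + 0.42 - 1.55
= 0.7200

0.7200


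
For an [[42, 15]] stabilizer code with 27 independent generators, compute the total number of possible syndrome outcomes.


Each stabilizer generator gives a binary (+1 or -1) measurement outcome.
With 27 independent generators:
Total syndromes = 2^27
= 134217728

134217728


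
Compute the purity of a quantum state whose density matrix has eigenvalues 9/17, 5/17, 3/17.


tr(rho^2) = sum of eigenvalues squared
= (9/17)^2 + (5/17)^2 + (3/17)^2
= (81 + 25 + 9) / 289
= 115/289
= 0.3979

0.3979


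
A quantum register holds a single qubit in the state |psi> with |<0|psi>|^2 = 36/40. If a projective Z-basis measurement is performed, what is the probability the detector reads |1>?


|alpha|^2 = 36/40 = 0.9000
|beta|^2 = 1 - 36/40 = 4/40 = 0.1000
P(|1>) = |beta|^2 = 0.1000

0.1000


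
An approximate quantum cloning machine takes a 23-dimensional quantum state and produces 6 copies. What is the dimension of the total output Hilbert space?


Output space = H^(tensor 6) where dim(H) = 23
dim = 23^6
= 529 (after 2 factors)
= 12167 (after 3 factors)
= 279841 (after 4 factors)
= 6436343 (after 5 factors)
= 148035889 (after 6 factors)
= 148035889

148035889


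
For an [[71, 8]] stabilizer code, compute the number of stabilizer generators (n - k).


For an [[n,k]] stabilizer code:
Number of stabilizer generators = n - k
= 71 - 8
= 63

63


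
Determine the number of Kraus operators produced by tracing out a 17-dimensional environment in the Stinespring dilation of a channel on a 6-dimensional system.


Tracing out the environment in an orthonormal basis {|i>_E} gives Kraus operators K_i = <i|_E U |0>_E.
Number of Kraus operators = dim(H_env) = d_env
= 17

17


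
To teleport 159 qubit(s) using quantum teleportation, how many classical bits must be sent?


Quantum teleportation requires 2 classical bits per qubit teleported.
159 qubit(s) -> 2 * 159 = 318 classical bits

318


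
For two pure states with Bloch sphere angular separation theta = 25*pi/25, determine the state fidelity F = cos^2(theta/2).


For states separated by angle theta on Bloch sphere:
F = cos^2(theta/2)
theta = 25*pi/25 = 3.1416
theta/2 = 1.5708
cos(theta/2) = 0.0000
F = 0.0000

0.0000


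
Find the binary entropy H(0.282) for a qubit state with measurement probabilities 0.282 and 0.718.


S = -p*log2(p) - (1-p)*log2(1-p)
p = 0.2820, 1-p = 0.7180
= -0.2820 * log2(0.2820) - 0.7180 * log2(0.7180)
= -(-0.5150) - (-0.3432)
= 0.8582

0.8582


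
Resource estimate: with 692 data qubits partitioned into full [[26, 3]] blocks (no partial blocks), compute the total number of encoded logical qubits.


Each code block uses 26 physical qubits for 3 logical qubit(s).
Number of complete blocks = floor(692 / 26) = 26
Logical qubits = 26 * 3
= 78

78


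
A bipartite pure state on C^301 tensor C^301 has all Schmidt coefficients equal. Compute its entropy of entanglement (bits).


For a maximally entangled state in d x d:
S = log2(d) = log2(301)
= 8.2336

8.2336


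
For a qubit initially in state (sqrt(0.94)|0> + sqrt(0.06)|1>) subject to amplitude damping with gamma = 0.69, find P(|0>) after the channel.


For amplitude damping with parameter gamma on state sqrt(a)|0> + sqrt(b)|1>:
alpha^2 = 0.94, beta^2 = 0.06
P(|0>) = alpha^2 + gamma * beta^2
= 0.94 + 0.69 * 0.06
= 0.94 + 0.0414
= 0.9814

0.9814


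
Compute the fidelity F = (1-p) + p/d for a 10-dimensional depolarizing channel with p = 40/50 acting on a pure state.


F = (1-p) + p/d
= (1 - 0.8000) + 0.8000/10
= 0.2000 + 0.0800
= 0.2800

0.2800


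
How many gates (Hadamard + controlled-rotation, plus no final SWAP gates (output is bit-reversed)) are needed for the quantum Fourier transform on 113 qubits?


Hadamard gates: 113
Controlled rotations: n*(n-1)/2 = 113*112/2 = 6328
SWAP gates: 0 (omitted)
Total = 113 + 6328
= 6441

6441


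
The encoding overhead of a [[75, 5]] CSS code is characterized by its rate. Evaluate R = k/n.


Code rate R = k/n
= 5/75
= 0.0667

0.0667


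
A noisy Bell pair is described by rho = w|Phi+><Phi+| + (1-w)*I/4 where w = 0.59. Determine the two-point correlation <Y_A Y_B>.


|Phi+> = (|00> + |11>)/sqrt(2)
For the pure Bell state, <Y_A Y_B> = -1 (Bell-state Pauli correlator).
The maximally-mixed part I/4 has tr(I/4 * P tensor P) = 0 for any traceless Pauli P.
So <Y_A Y_B>_rho = w * (-1) + (1 - w) * 0
= 0.59 * (-1)
= -0.5900

-0.5900


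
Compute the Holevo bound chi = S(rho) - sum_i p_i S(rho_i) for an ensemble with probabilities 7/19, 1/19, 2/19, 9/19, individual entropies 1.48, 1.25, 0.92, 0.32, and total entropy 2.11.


chi = S(rho) - sum_i p_i * S(rho_i)
Weighted entropy = 7/19 * 1.48 + 1/19 * 1.25 + 2/19 * 0.92 + 9/19 * 0.32
= 0.8595
chi = 2.11 - 0.8595
= 1.2505

1.2505


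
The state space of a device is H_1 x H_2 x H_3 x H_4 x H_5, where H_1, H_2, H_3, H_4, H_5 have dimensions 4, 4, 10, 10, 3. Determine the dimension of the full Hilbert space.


dim(H_1 x H_2 x H_3 x H_4 x H_5) = 4 * 4 * 10 * 10 * 3
= 16 * 10 * 10 * 3
= 160 * 10 * 3
= 1600 * 3
= 4800

4800


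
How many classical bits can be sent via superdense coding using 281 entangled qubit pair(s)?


Superdense coding allows 2 classical bits per shared entangled pair.
281 pair(s) -> 2 * 281 = 562 classical bits

562


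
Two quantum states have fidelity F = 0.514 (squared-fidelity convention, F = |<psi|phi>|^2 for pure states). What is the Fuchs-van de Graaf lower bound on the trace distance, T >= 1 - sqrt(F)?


Fuchs-van de Graaf (squared-fidelity convention): 1 - sqrt(F) <= T <= sqrt(1 - F).
Lower bound: T >= 1 - sqrt(F)
sqrt(F) = sqrt(0.514) = 0.7169
T >= 1 - 0.7169
T >= 0.2831

0.2831


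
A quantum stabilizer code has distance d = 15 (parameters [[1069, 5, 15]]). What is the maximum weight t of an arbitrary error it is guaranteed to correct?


Code parameters: [[1069, 5, 15]], distance d = 15.
Number of correctable errors = floor((d-1)/2)
= floor((15 - 1)/2)
= floor(14/2)
= 7

7


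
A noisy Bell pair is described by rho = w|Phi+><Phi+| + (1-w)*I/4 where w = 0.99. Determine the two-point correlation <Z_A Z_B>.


|Phi+> = (|00> + |11>)/sqrt(2)
For the pure Bell state, <Z_A Z_B> = +1 (Bell-state Pauli correlator).
The maximally-mixed part I/4 has tr(I/4 * P tensor P) = 0 for any traceless Pauli P.
So <Z_A Z_B>_rho = w * (+1) + (1 - w) * 0
= 0.99 * (+1)
= 0.9900

0.9900


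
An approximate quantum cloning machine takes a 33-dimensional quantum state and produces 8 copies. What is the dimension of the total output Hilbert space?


Output space = H^(tensor 8) where dim(H) = 33
dim = 33^8
= 1089 (after 2 factors)
= 35937 (after 3 factors)
= 1185921 (after 4 factors)
= 39135393 (after 5 factors)
= 1291467969 (after 6 factors)
= 42618442977 (after 7 factors)
= 1406408618241 (after 8 factors)
= 1406408618241

1406408618241


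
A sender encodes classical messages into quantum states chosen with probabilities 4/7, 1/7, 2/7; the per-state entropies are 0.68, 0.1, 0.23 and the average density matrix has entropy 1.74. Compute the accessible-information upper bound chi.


chi = S(rho) - sum_i p_i * S(rho_i)
Weighted entropy = 4/7 * 0.68 + 1/7 * 0.1 + 2/7 * 0.23
= 0.4686
chi = 1.74 - 0.4686
= 1.2714

1.2714


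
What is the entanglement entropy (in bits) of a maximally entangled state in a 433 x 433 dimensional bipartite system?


For a maximally entangled state in d x d:
S = log2(d) = log2(433)
= 8.7582

8.7582


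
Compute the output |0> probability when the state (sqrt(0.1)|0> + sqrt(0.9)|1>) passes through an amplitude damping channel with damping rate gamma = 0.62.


For amplitude damping with parameter gamma on state sqrt(a)|0> + sqrt(b)|1>:
alpha^2 = 0.1, beta^2 = 0.9
P(|0>) = alpha^2 + gamma * beta^2
= 0.1 + 0.62 * 0.9
= 0.1 + 0.5580
= 0.6580

0.6580


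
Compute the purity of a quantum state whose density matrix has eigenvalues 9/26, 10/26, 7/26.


tr(rho^2) = sum of eigenvalues squared
= (9/26)^2 + (10/26)^2 + (7/26)^2
= (81 + 100 + 49) / 676
= 230/676
= 0.3402

0.3402


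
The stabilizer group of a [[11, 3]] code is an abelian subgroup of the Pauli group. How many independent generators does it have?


For an [[n,k]] stabilizer code:
Number of stabilizer generators = n - k
= 11 - 3
= 8

8


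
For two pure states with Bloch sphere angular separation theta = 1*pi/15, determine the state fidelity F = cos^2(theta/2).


For states separated by angle theta on Bloch sphere:
F = cos^2(theta/2)
theta = 1*pi/15 = 0.2094
theta/2 = 0.1047
cos(theta/2) = 0.9945
F = 0.9891

0.9891


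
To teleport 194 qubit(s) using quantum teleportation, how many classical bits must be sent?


Quantum teleportation requires 2 classical bits per qubit teleported.
194 qubit(s) -> 2 * 194 = 388 classical bits

388


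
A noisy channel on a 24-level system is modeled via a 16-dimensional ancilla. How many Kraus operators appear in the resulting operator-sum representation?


Tracing out the environment in an orthonormal basis {|i>_E} gives Kraus operators K_i = <i|_E U |0>_E.
Number of Kraus operators = dim(H_env) = d_env
= 16

16


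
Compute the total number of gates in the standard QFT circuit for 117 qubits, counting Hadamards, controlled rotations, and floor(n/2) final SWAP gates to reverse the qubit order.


Hadamard gates: 117
Controlled rotations: n*(n-1)/2 = 117*116/2 = 6786
SWAP gates: floor(n/2) = floor(117/2) = 58
Total = 117 + 6786 + 58
= 6961

6961


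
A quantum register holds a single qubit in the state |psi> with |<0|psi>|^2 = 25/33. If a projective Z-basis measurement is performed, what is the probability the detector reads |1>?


|alpha|^2 = 25/33 = 0.7576
|beta|^2 = 1 - 25/33 = 8/33 = 0.2424
P(|1>) = |beta|^2 = 0.2424

0.2424


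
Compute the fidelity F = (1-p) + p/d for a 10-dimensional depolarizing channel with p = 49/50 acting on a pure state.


F = (1-p) + p/d
= (1 - 0.9800) + 0.9800/10
= 0.0200 + 0.0980
= 0.1180

0.1180


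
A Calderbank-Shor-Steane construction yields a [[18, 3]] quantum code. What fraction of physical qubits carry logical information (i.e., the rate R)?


Code rate R = k/n
= 3/18
= 0.1667

0.1667


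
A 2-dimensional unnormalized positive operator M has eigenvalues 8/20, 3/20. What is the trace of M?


tr(M) = sum of eigenvalues
= 8/20 + 3/20
= 11/20
= 0.5500

0.5500


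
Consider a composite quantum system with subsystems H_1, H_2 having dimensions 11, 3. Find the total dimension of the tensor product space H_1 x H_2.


dim(H_1 x H_2) = 11 * 3
= 33

33


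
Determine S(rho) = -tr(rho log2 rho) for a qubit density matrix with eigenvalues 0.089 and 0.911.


S = -p*log2(p) - (1-p)*log2(1-p)
p = 0.0890, 1-p = 0.9110
= -0.0890 * log2(0.0890) - 0.9110 * log2(0.9110)
= -(-0.3106) - (-0.1225)
= 0.4331

0.4331


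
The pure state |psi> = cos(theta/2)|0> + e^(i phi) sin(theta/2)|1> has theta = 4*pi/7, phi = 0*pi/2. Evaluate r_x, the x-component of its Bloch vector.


theta = 1.7952, phi = 0.0000
r_x = sin(theta)*cos(phi) = 0.9749 * 1.0000
r_x = 0.9749

0.9749


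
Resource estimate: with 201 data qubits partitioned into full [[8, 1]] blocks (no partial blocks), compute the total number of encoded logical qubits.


Each code block uses 8 physical qubits for 1 logical qubit(s).
Number of complete blocks = floor(201 / 8) = 25
Logical qubits = 25 * 1
= 25

25


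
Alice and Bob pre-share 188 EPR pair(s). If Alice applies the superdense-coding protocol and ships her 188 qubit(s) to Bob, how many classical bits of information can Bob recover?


Superdense coding allows 2 classical bits per shared entangled pair.
188 pair(s) -> 2 * 188 = 376 classical bits

376


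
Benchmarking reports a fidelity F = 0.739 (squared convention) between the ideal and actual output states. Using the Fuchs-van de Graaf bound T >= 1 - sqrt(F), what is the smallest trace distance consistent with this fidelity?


Fuchs-van de Graaf (squared-fidelity convention): 1 - sqrt(F) <= T <= sqrt(1 - F).
Lower bound: T >= 1 - sqrt(F)
sqrt(F) = sqrt(0.739) = 0.8597
T >= 1 - 0.8597
T >= 0.1403

0.1403


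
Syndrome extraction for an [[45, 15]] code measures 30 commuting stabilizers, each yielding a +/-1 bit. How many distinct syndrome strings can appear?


Each stabilizer generator gives a binary (+1 or -1) measurement outcome.
With 30 independent generators:
Total syndromes = 2^30
= 1073741824

1073741824


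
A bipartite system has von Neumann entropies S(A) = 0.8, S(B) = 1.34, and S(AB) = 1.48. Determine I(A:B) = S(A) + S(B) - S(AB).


I(A:B) = S(A) + S(B) - S(AB)
= 0.8 + 1.34 - 1.48
= 0.6600

0.6600


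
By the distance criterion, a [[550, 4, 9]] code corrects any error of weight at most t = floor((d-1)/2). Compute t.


Code parameters: [[550, 4, 9]], distance d = 9.
Number of correctable errors = floor((d-1)/2)
= floor((9 - 1)/2)
= floor(8/2)
= 4

4


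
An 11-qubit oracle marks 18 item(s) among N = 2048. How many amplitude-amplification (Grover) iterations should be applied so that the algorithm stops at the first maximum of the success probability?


After j Grover iterations the success probability is P(j) = sin^2((2j+1)*theta), where sin(theta) = sqrt(k/N).
N = 2^11 = 2048, k = 18
sin(theta) = sqrt(k/N) = 0.09375
theta = arcsin(sqrt(k/N)) = 0.09388787511 rad
P(j) reaches its first maximum when (2j+1)*theta is as close as possible to pi/2, i.e. j = round(pi/(4*theta) - 1/2).
pi/(4*theta) - 1/2 = 7.8653
(For comparison, the common estimate pi/4 * sqrt(N/k) = 8.3776; the exact maximiser is used here.)
Optimal iterations = 8

8


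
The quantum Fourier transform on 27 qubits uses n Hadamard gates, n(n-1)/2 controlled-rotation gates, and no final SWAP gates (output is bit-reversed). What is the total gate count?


Hadamard gates: 27
Controlled rotations: n*(n-1)/2 = 27*26/2 = 351
SWAP gates: 0 (omitted)
Total = 27 + 351
= 378

378


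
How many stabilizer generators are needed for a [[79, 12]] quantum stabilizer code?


For an [[n,k]] stabilizer code:
Number of stabilizer generators = n - k
= 79 - 12
= 67

67


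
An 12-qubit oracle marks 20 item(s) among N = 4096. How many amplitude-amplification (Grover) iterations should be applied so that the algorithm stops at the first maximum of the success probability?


After j Grover iterations the success probability is P(j) = sin^2((2j+1)*theta), where sin(theta) = sqrt(k/N).
N = 2^12 = 4096, k = 20
sin(theta) = sqrt(k/N) = 0.0698771243
theta = arcsin(sqrt(k/N)) = 0.06993411576 rad
P(j) reaches its first maximum when (2j+1)*theta is as close as possible to pi/2, i.e. j = round(pi/(4*theta) - 1/2).
pi/(4*theta) - 1/2 = 10.7305
(For comparison, the common estimate pi/4 * sqrt(N/k) = 11.2397; the exact maximiser is used here.)
Optimal iterations = 11

11


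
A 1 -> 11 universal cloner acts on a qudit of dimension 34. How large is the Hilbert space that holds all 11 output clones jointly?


Output space = H^(tensor 11) where dim(H) = 34
dim = 34^11
= 1156 (after 2 factors)
= 39304 (after 3 factors)
= 1336336 (after 4 factors)
= 45435424 (after 5 factors)
= 1544804416 (after 6 factors)
= 52523350144 (after 7 factors)
= 1785793904896 (after 8 factors)
= 60716992766464 (after 9 factors)
= 2064377754059776 (after 10 factors)
= 70188843638032384 (after 11 factors)
= 70188843638032384

70188843638032384


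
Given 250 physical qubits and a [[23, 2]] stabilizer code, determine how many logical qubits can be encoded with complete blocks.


Each code block uses 23 physical qubits for 2 logical qubit(s).
Number of complete blocks = floor(250 / 23) = 10
Logical qubits = 10 * 2
= 20

20


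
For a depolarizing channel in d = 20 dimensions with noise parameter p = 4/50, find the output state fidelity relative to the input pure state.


F = (1-p) + p/d
= (1 - 0.0800) + 0.0800/20
= 0.9200 + 0.0040
= 0.9240

0.9240


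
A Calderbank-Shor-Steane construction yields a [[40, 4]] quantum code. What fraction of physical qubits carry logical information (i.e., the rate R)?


Code rate R = k/n
= 4/40
= 0.1000

0.1000


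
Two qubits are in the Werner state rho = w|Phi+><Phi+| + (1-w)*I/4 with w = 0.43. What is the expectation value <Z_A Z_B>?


|Phi+> = (|00> + |11>)/sqrt(2)
For the pure Bell state, <Z_A Z_B> = +1 (Bell-state Pauli correlator).
The maximally-mixed part I/4 has tr(I/4 * P tensor P) = 0 for any traceless Pauli P.
So <Z_A Z_B>_rho = w * (+1) + (1 - w) * 0
= 0.43 * (+1)
= 0.4300

0.4300


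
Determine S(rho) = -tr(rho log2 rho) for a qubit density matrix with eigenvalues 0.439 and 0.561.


S = -p*log2(p) - (1-p)*log2(1-p)
p = 0.4390, 1-p = 0.5610
= -0.4390 * log2(0.4390) - 0.5610 * log2(0.5610)
= -(-0.5214) - (-0.4678)
= 0.9892

0.9892


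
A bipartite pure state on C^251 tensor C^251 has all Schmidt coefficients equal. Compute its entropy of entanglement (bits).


For a maximally entangled state in d x d:
S = log2(d) = log2(251)
= 7.9715

7.9715


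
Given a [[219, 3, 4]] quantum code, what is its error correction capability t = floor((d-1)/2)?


Code parameters: [[219, 3, 4]], distance d = 4.
Number of correctable errors = floor((d-1)/2)
= floor((4 - 1)/2)
= floor(3/2)
= 1

1


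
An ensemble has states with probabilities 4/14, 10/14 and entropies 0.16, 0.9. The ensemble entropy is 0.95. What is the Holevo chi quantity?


chi = S(rho) - sum_i p_i * S(rho_i)
Weighted entropy = 4/14 * 0.16 + 10/14 * 0.9
= 0.6886
chi = 0.95 - 0.6886
= 0.2614

0.2614


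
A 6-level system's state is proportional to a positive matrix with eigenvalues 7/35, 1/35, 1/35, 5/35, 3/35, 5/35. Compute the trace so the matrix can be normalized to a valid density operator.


tr(M) = sum of eigenvalues
= 7/35 + 1/35 + 1/35 + 5/35 + 3/35 + 5/35
= 22/35
= 0.6286

0.6286


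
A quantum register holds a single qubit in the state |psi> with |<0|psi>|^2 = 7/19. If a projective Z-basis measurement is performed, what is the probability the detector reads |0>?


|alpha|^2 = 7/19 = 0.3684
|beta|^2 = 1 - 7/19 = 12/19 = 0.6316
P(|0>) = |alpha|^2 = 0.3684

0.3684


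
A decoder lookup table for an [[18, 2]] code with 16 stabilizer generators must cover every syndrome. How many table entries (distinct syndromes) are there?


Each stabilizer generator gives a binary (+1 or -1) measurement outcome.
With 16 independent generators:
Total syndromes = 2^16
= 65536

65536


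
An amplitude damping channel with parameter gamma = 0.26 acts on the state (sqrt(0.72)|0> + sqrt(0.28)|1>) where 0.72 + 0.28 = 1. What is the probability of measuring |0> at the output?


For amplitude damping with parameter gamma on state sqrt(a)|0> + sqrt(b)|1>:
alpha^2 = 0.72, beta^2 = 0.28
P(|0>) = alpha^2 + gamma * beta^2
= 0.72 + 0.26 * 0.28
= 0.72 + 0.0728
= 0.7928

0.7928


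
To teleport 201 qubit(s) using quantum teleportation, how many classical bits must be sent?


Quantum teleportation requires 2 classical bits per qubit teleported.
201 qubit(s) -> 2 * 201 = 402 classical bits

402


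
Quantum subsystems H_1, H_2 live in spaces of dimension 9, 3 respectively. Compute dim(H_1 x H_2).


dim(H_1 x H_2) = 9 * 3
= 27

27


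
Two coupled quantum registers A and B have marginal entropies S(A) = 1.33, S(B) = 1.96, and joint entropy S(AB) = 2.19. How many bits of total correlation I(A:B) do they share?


I(A:B) = S(A) + S(B) - S(AB)
= 1.33 + 1.96 - 2.19
= 1.1000

1.1000


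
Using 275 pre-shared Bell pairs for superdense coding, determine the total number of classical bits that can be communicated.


Superdense coding allows 2 classical bits per shared entangled pair.
275 pair(s) -> 2 * 275 = 550 classical bits

550


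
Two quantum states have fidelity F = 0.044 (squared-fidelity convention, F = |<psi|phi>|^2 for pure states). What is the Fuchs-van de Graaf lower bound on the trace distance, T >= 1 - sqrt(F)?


Fuchs-van de Graaf (squared-fidelity convention): 1 - sqrt(F) <= T <= sqrt(1 - F).
Lower bound: T >= 1 - sqrt(F)
sqrt(F) = sqrt(0.044) = 0.2098
T >= 1 - 0.2098
T >= 0.7902

0.7902


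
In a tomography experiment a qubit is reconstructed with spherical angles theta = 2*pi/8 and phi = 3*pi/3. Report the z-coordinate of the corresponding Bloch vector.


theta = 0.7854, phi = 3.1416
r_z = cos(theta) = 0.7071

0.7071


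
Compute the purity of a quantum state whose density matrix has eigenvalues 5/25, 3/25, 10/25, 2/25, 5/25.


tr(rho^2) = sum of eigenvalues squared
= (5/25)^2 + (3/25)^2 + (10/25)^2 + (2/25)^2 + (5/25)^2
= (25 + 9 + 100 + 4 + 25) / 625
= 163/625
= 0.2608

0.2608


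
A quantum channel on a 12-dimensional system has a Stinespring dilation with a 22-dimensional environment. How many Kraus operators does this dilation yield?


Tracing out the environment in an orthonormal basis {|i>_E} gives Kraus operators K_i = <i|_E U |0>_E.
Number of Kraus operators = dim(H_env) = d_env
= 22

22


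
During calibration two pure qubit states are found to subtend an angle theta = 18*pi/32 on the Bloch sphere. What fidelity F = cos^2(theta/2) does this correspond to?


For states separated by angle theta on Bloch sphere:
F = cos^2(theta/2)
theta = 18*pi/32 = 1.7671
theta/2 = 0.8836
cos(theta/2) = 0.6344
F = 0.4025

0.4025


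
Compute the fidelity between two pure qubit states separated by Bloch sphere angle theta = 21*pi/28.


For states separated by angle theta on Bloch sphere:
F = cos^2(theta/2)
theta = 21*pi/28 = 2.3562
theta/2 = 1.1781
cos(theta/2) = 0.3827
F = 0.1464

0.1464


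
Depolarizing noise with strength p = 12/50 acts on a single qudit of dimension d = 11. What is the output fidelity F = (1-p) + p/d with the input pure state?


F = (1-p) + p/d
= (1 - 0.2400) + 0.2400/11
= 0.7600 + 0.0218
= 0.7818

0.7818


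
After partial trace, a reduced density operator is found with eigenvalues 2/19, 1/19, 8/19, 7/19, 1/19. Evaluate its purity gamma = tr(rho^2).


tr(rho^2) = sum of eigenvalues squared
= (2/19)^2 + (1/19)^2 + (8/19)^2 + (7/19)^2 + (1/19)^2
= (4 + 1 + 64 + 49 + 1) / 361
= 119/361
= 0.3296

0.3296


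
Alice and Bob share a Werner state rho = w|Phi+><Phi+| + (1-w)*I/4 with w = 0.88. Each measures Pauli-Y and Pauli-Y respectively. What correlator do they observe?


|Phi+> = (|00> + |11>)/sqrt(2)
For the pure Bell state, <Y_A Y_B> = -1 (Bell-state Pauli correlator).
The maximally-mixed part I/4 has tr(I/4 * P tensor P) = 0 for any traceless Pauli P.
So <Y_A Y_B>_rho = w * (-1) + (1 - w) * 0
= 0.88 * (-1)
= -0.8800

-0.8800


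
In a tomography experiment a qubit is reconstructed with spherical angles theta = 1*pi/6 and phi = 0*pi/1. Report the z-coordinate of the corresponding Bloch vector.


theta = 0.5236, phi = 0.0000
r_z = cos(theta) = 0.8660

0.8660


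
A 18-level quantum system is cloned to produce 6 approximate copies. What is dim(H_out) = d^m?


Output space = H^(tensor 6) where dim(H) = 18
dim = 18^6
= 324 (after 2 factors)
= 5832 (after 3 factors)
= 104976 (after 4 factors)
= 1889568 (after 5 factors)
= 34012224 (after 6 factors)
= 34012224

34012224


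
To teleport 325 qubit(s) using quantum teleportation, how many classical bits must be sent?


Quantum teleportation requires 2 classical bits per qubit teleported.
325 qubit(s) -> 2 * 325 = 650 classical bits

650


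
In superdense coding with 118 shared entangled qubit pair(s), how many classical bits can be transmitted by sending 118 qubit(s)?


Superdense coding allows 2 classical bits per shared entangled pair.
118 pair(s) -> 2 * 118 = 236 classical bits

236


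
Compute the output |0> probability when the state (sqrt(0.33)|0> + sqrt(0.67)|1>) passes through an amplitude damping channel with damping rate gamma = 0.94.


For amplitude damping with parameter gamma on state sqrt(a)|0> + sqrt(b)|1>:
alpha^2 = 0.33, beta^2 = 0.67
P(|0>) = alpha^2 + gamma * beta^2
= 0.33 + 0.94 * 0.67
= 0.33 + 0.6298
= 0.9598

0.9598


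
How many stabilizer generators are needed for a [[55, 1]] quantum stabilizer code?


For an [[n,k]] stabilizer code:
Number of stabilizer generators = n - k
= 55 - 1
= 54

54


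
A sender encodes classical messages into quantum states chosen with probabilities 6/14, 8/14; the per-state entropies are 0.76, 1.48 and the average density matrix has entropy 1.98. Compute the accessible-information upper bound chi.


chi = S(rho) - sum_i p_i * S(rho_i)
Weighted entropy = 6/14 * 0.76 + 8/14 * 1.48
= 1.1714
chi = 1.98 - 1.1714
= 0.8086

0.8086


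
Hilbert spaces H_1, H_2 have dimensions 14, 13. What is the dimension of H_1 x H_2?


dim(H_1 x H_2) = 14 * 13
= 182

182


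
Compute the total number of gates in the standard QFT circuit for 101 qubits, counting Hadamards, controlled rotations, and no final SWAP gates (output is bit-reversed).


Hadamard gates: 101
Controlled rotations: n*(n-1)/2 = 101*100/2 = 5050
SWAP gates: 0 (omitted)
Total = 101 + 5050
= 5151

5151


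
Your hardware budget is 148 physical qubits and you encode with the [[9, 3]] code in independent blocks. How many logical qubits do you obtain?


Each code block uses 9 physical qubits for 3 logical qubit(s).
Number of complete blocks = floor(148 / 9) = 16
Logical qubits = 16 * 3
= 48

48


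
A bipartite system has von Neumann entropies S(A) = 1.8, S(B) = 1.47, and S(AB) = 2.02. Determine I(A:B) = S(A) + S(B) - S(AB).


I(A:B) = S(A) + S(B) - S(AB)
= 1.8 + 1.47 - 2.02
= 1.2500

1.2500


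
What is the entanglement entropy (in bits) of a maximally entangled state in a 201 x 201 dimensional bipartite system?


For a maximally entangled state in d x d:
S = log2(d) = log2(201)
= 7.6511

7.6511


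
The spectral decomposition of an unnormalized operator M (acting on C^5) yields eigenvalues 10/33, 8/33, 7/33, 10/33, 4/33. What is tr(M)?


tr(M) = sum of eigenvalues
= 10/33 + 8/33 + 7/33 + 10/33 + 4/33
= 39/33
= 1.1818

1.1818


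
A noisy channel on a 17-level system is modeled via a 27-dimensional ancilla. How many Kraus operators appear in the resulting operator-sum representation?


Tracing out the environment in an orthonormal basis {|i>_E} gives Kraus operators K_i = <i|_E U |0>_E.
Number of Kraus operators = dim(H_env) = d_env
= 27

27


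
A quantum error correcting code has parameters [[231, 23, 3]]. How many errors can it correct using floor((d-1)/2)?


Code parameters: [[231, 23, 3]], distance d = 3.
Number of correctable errors = floor((d-1)/2)
= floor((3 - 1)/2)
= floor(2/2)
= 1

1


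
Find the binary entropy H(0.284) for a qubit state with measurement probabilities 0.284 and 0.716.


S = -p*log2(p) - (1-p)*log2(1-p)
p = 0.2840, 1-p = 0.7160
= -0.2840 * log2(0.2840) - 0.7160 * log2(0.7160)
= -(-0.5158) - (-0.3451)
= 0.8608

0.8608


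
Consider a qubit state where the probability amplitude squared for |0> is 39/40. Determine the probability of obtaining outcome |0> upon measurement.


|alpha|^2 = 39/40 = 0.9750
|beta|^2 = 1 - 39/40 = 1/40 = 0.0250
P(|0>) = |alpha|^2 = 0.9750

0.9750


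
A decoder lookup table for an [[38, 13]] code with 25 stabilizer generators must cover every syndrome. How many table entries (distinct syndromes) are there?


Each stabilizer generator gives a binary (+1 or -1) measurement outcome.
With 25 independent generators:
Total syndromes = 2^25
= 33554432

33554432


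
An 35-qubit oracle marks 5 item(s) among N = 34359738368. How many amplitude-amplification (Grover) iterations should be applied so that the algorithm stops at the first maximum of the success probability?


After j Grover iterations the success probability is P(j) = sin^2((2j+1)*theta), where sin(theta) = sqrt(k/N).
N = 2^35 = 34359738368, k = 5
sin(theta) = sqrt(k/N) = 1.206313194e-05
theta = arcsin(sqrt(k/N)) = 1.206313194e-05 rad
P(j) reaches its first maximum when (2j+1)*theta is as close as possible to pi/2, i.e. j = round(pi/(4*theta) - 1/2).
pi/(4*theta) - 1/2 = 65106.8177
(For comparison, the common estimate pi/4 * sqrt(N/k) = 65107.3177; the exact maximiser is used here.)
Optimal iterations = 65107

65107


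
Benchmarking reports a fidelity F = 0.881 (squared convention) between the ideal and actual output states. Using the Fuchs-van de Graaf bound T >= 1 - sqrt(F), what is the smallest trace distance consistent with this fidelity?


Fuchs-van de Graaf (squared-fidelity convention): 1 - sqrt(F) <= T <= sqrt(1 - F).
Lower bound: T >= 1 - sqrt(F)
sqrt(F) = sqrt(0.881) = 0.9386
T >= 1 - 0.9386
T >= 0.0614

0.0614


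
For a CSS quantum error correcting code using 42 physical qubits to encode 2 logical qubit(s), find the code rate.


Code rate R = k/n
= 2/42
= 0.0476

0.0476


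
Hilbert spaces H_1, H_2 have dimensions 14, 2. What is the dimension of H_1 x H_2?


dim(H_1 x H_2) = 14 * 2
= 28

28


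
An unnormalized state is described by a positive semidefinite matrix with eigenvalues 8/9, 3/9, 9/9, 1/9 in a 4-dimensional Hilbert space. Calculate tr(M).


tr(M) = sum of eigenvalues
= 8/9 + 3/9 + 9/9 + 1/9
= 21/9
= 2.3333

2.3333


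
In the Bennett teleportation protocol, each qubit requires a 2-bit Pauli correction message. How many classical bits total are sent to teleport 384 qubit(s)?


Quantum teleportation requires 2 classical bits per qubit teleported.
384 qubit(s) -> 2 * 384 = 768 classical bits

768


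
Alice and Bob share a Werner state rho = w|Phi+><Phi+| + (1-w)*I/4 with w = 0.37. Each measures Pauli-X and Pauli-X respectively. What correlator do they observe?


|Phi+> = (|00> + |11>)/sqrt(2)
For the pure Bell state, <X_A X_B> = +1 (Bell-state Pauli correlator).
The maximally-mixed part I/4 has tr(I/4 * P tensor P) = 0 for any traceless Pauli P.
So <X_A X_B>_rho = w * (+1) + (1 - w) * 0
= 0.37 * (+1)
= 0.3700

0.3700
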